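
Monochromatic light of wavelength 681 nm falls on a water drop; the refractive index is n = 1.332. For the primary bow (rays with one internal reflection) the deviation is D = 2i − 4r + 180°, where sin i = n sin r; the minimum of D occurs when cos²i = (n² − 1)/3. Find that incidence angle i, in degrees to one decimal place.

59.5°

cos²i = (1.332² − 1)/3 = (1.77422 − 1)/3 = 0.25807.
cos i = 0.50801, so i = 59.469°.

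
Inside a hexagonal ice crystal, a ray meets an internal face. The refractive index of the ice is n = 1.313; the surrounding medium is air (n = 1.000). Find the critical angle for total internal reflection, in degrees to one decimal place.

sin θ_c = n_air / n = 1.000 / 1.313 = 0.7616.
θ_c = arcsin(0.7616) = 49.61°.

49.6°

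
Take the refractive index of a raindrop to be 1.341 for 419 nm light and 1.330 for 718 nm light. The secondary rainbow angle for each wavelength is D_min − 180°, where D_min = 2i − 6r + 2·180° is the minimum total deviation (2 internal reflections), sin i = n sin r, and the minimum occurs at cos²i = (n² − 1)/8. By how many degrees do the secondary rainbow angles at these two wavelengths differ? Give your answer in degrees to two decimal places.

At 419 nm (n = 1.341): cos²i = 0.09979 → i = 71.586°, r = 45.034°, D_min = 232.966°, rainbow angle = 52.966°.
At 718 nm (n = 1.330): cos²i = 0.09611 → i = 71.940°, r = 45.630°, D_min = 230.101°, rainbow angle = 50.101°.
Angular width = |52.966° − 50.101°| = 2.865°.

2.86°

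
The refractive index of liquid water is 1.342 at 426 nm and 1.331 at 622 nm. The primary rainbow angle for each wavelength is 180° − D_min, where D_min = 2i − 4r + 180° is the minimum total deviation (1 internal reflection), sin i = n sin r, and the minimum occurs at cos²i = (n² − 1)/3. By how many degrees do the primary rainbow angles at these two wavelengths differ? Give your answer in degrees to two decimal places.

At 426 nm (n = 1.342): cos²i = 0.26699 → i = 58.888°, r = 39.641°, D_min = 139.213°, rainbow angle = 40.787°.
At 622 nm (n = 1.331): cos²i = 0.25719 → i = 59.527°, r = 40.356°, D_min = 137.630°, rainbow angle = 42.370°.
Angular width = |40.787° − 42.370°| = 1.583°.

1.58°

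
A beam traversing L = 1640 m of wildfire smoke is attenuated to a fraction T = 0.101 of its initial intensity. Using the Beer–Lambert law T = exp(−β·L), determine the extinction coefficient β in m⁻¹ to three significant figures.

0.00140 m⁻¹

Beer–Lambert: T = exp(−βL) ⇒ β = −ln(T)/L = −ln(0.101)/1640 = 2.2926/1640 = 0.001398 m⁻¹.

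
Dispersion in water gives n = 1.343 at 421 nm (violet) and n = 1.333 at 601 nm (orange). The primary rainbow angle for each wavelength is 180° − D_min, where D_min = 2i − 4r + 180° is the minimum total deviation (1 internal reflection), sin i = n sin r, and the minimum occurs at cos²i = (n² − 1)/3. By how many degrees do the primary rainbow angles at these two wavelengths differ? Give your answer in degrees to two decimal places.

At 421 nm (n = 1.343): cos²i = 0.26788 → i = 58.830°, r = 39.577°, D_min = 139.354°, rainbow angle = 40.646°.
At 601 nm (n = 1.333): cos²i = 0.25896 → i = 59.410°, r = 40.225°, D_min = 137.922°, rainbow angle = 42.078°.
Angular width = |40.646° − 42.078°| = 1.432°.

1.43°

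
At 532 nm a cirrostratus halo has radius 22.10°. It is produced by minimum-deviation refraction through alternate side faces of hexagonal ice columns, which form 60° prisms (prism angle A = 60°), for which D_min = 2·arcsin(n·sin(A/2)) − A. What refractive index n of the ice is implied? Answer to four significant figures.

1.313

Rearranging: n = sin((D_min + A)/2) / sin(A/2).
(D_min + A)/2 = (22.10° + 60°)/2 = 41.050°.
n = sin 41.050° / sin 30° = 0.6567 / 0.5000 = 1.3134.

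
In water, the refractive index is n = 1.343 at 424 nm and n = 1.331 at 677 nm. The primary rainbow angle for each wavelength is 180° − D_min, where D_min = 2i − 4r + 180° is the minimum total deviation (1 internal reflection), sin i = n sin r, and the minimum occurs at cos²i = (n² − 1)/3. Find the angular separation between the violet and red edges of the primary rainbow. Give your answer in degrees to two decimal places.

1.72°

At 424 nm (n = 1.343): cos²i = 0.26788 → i = 58.830°, r = 39.577°, D_min = 139.354°, rainbow angle = 40.646°.
At 677 nm (n = 1.331): cos²i = 0.25719 → i = 59.527°, r = 40.356°, D_min = 137.630°, rainbow angle = 42.370°.
Angular width = |40.646° − 42.370°| = 1.724°.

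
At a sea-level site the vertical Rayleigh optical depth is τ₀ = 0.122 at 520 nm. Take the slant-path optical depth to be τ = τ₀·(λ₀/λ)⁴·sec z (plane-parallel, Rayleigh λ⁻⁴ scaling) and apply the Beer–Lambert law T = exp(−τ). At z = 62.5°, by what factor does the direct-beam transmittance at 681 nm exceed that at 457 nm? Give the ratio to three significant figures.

Airmass: sec 62.5° = 2.1657.
τ(681 nm) = 0.122 × (520/681)⁴ × 2.1657 = 0.122 × 0.3400 × 2.1657 = 0.0898.
τ(457 nm) = 0.122 × (520/457)⁴ × 2.1657 = 0.122 × 1.6763 × 2.1657 = 0.4429.
T(681)/T(457) = exp(τ_B − τ_A) = exp(0.3531) = 1.4234.

1.42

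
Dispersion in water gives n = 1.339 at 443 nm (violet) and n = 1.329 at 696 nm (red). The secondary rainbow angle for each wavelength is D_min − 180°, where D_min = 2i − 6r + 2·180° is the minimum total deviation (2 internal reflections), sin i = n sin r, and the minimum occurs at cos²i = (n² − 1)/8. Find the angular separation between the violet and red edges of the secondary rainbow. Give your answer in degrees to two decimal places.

2.61°

At 443 nm (n = 1.339): cos²i = 0.09912 → i = 71.650°, r = 45.141°, D_min = 232.451°, rainbow angle = 52.451°.
At 696 nm (n = 1.329): cos²i = 0.09578 → i = 71.972°, r = 45.685°, D_min = 229.837°, rainbow angle = 49.837°.
Angular width = |52.451° − 49.837°| = 2.614°.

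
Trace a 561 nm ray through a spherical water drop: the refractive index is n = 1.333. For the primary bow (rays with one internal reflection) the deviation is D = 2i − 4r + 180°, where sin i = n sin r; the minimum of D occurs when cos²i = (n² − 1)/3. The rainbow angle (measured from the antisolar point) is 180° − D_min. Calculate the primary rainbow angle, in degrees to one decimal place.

42.1°

cos²i = (1.77689 − 1)/3 = 0.25896; i = arccos(0.50888) = 59.410°.
sin r = sin 59.410°/1.333 = 0.64579; r = 40.225°.
D_min = 2·59.410° − 4·40.225° + 180° = 137.922°.
Rainbow angle = 180° − D_min = 42.078°.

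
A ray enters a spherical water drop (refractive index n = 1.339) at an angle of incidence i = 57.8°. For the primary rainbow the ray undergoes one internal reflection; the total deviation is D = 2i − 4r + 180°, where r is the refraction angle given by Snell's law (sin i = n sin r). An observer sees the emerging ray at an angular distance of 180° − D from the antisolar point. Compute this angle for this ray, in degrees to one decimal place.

41.2°

sin r = sin 57.8° / 1.339 = 0.8462/1.339 = 0.6320; r = 39.19°.
D = 2·57.8° − 4·39.19° + 180° = 115.60° − 156.78° + 180° = 138.82°.
Angle from antisolar point = 180° − D = 41.18°.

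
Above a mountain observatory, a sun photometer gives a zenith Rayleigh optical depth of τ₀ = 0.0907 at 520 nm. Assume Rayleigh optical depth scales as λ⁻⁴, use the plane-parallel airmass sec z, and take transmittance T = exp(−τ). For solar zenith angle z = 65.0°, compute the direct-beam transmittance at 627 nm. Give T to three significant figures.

0.903

sec 65.0° = 2.3662.
τ = 0.0907 × (520/627)⁴ × 2.3662 = 0.0907 × 0.4731 × 2.3662 = 0.1015.
T = exp(−0.1015) = 0.9035.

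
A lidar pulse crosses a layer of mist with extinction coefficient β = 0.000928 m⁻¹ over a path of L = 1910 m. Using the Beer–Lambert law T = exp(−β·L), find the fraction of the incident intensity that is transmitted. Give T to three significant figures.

0.170

τ = β·L = 0.000928 × 1910 = 1.7725.
T = exp(−1.7725) = 0.1699.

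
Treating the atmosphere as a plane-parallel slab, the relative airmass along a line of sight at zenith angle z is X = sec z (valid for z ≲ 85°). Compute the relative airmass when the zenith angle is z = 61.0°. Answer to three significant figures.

X = sec z = 1/cos 61.0° = 1/0.4848 = 2.0627.

2.06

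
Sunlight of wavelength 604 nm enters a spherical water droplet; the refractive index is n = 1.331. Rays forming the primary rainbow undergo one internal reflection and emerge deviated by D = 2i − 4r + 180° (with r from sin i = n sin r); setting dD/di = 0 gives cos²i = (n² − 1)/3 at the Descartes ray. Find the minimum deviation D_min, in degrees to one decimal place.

137.6°

cos²i = (1.77156 − 1)/3 = 0.25719; i = arccos(0.50714) = 59.527°.
sin r = sin 59.527°/1.331 = 0.64753; r = 40.356°.
D_min = 2·59.527° − 4·40.356° + 180° = 137.630°.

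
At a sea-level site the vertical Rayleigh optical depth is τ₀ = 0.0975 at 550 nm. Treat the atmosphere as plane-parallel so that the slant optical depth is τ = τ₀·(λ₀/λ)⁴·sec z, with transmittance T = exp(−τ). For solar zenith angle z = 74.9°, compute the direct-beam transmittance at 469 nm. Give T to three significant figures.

sec 74.9° = 3.8387.
τ = 0.0975 × (550/469)⁴ × 3.8387 = 0.0975 × 1.8913 × 3.8387 = 0.7079.
T = exp(−0.7079) = 0.4927.

0.493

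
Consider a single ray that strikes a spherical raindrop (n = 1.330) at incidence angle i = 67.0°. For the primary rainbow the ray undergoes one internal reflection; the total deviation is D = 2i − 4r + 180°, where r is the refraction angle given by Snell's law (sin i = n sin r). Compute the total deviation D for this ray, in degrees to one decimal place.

138.8°

sin r = sin 67.0° / 1.330 = 0.9205/1.330 = 0.6921; r = 43.80°.
D = 2·67.0° − 4·43.80° + 180° = 134.00° − 175.19° + 180° = 138.81°.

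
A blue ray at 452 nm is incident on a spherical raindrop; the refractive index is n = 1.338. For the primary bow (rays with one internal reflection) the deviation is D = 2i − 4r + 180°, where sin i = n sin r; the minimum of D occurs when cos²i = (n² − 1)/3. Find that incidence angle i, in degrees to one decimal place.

cos²i = (1.338² − 1)/3 = (1.79024 − 1)/3 = 0.26341.
cos i = 0.51324, so i = 59.120°.

59.1°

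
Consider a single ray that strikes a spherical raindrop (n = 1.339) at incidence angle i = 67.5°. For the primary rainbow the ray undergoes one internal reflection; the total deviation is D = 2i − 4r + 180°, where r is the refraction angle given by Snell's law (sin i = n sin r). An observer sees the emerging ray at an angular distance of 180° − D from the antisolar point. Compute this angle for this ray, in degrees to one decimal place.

sin r = sin 67.5° / 1.339 = 0.9239/1.339 = 0.6900; r = 43.63°.
D = 2·67.5° − 4·43.63° + 180° = 135.00° − 174.51° + 180° = 140.49°.
Angle from antisolar point = 180° − D = 39.51°.

39.5°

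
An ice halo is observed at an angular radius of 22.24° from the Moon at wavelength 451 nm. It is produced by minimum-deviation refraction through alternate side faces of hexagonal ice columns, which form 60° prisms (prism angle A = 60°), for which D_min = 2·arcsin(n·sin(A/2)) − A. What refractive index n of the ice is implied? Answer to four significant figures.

Rearranging: n = sin((D_min + A)/2) / sin(A/2).
(D_min + A)/2 = (22.24° + 60°)/2 = 41.120°.
n = sin 41.120° / sin 30° = 0.6576 / 0.5000 = 1.3153.

1.315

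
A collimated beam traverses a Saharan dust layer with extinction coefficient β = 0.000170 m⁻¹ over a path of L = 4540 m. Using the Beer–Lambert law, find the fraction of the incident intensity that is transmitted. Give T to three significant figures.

τ = β·L = 0.000170 × 4540 = 0.7718.
T = exp(−0.7718) = 0.4622.

0.462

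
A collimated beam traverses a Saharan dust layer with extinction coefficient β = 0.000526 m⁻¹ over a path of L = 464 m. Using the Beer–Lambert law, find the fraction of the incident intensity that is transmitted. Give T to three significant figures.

0.783

τ = β·L = 0.000526 × 464 = 0.2441.
T = exp(−0.2441) = 0.7834.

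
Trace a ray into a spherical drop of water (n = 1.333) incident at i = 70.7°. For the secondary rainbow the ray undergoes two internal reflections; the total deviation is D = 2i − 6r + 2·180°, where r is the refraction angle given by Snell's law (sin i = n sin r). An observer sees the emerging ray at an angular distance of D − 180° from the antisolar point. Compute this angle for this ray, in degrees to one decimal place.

51.0°

sin r = sin 70.7° / 1.333 = 0.9438/1.333 = 0.7080; r = 45.07°.
D = 2·70.7° − 6·45.07° + 2·180° = 141.40° − 270.45° + 360° = 230.95°.
Angle from antisolar point = D − 180° = 50.95°.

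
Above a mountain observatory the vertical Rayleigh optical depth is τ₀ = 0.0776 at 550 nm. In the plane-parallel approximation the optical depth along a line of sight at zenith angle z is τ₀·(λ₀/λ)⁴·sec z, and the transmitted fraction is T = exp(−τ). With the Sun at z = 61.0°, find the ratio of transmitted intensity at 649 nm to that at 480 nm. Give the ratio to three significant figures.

1.21

Airmass: sec 61.0° = 2.0627.
τ(649 nm) = 0.0776 × (550/649)⁴ × 2.0627 = 0.0776 × 0.5158 × 2.0627 = 0.0826.
τ(480 nm) = 0.0776 × (550/480)⁴ × 2.0627 = 0.0776 × 1.7238 × 2.0627 = 0.2759.
T(649)/T(480) = exp(τ_B − τ_A) = exp(0.1934) = 1.2133.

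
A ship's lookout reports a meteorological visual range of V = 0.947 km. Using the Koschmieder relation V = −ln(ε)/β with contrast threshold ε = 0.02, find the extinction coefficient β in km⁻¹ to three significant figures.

4.13 km⁻¹

β = −ln(0.02) / V = 3.912 / 0.947 = 4.1310 km⁻¹.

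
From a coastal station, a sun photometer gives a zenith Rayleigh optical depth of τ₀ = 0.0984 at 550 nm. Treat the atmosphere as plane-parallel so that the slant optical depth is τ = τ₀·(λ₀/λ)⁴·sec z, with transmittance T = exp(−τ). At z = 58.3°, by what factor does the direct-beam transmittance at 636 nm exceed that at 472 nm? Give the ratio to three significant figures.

1.27

Airmass: sec 58.3° = 1.9031.
τ(636 nm) = 0.0984 × (550/636)⁴ × 1.9031 = 0.0984 × 0.5593 × 1.9031 = 0.1047.
τ(472 nm) = 0.0984 × (550/472)⁴ × 1.9031 = 0.0984 × 1.8437 × 1.9031 = 0.3452.
T(636)/T(472) = exp(τ_B − τ_A) = exp(0.2405) = 1.2719.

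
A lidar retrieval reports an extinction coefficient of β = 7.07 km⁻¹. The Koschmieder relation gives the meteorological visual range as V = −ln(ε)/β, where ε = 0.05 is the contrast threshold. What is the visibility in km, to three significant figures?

0.424 km

V = −ln(0.05) / 7.07 = 2.996 / 7.07 = 0.4237 km.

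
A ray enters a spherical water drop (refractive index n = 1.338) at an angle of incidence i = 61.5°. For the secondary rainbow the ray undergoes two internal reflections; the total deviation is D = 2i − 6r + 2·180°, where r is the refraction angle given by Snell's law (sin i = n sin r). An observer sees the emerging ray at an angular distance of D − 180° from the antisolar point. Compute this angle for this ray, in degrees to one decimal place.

sin r = sin 61.5° / 1.338 = 0.8788/1.338 = 0.6568; r = 41.06°.
D = 2·61.5° − 6·41.06° + 2·180° = 123.00° − 246.34° + 360° = 236.66°.
Angle from antisolar point = D − 180° = 56.66°.

56.7°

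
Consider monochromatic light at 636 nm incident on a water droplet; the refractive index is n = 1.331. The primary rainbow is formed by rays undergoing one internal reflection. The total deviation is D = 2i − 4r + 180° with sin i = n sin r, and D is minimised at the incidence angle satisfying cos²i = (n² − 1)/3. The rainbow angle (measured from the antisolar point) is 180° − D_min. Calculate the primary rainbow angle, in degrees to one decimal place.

cos²i = (1.77156 − 1)/3 = 0.25719; i = arccos(0.50714) = 59.527°.
sin r = sin 59.527°/1.331 = 0.64753; r = 40.356°.
D_min = 2·59.527° − 4·40.356° + 180° = 137.630°.
Rainbow angle = 180° − D_min = 42.370°.

42.4°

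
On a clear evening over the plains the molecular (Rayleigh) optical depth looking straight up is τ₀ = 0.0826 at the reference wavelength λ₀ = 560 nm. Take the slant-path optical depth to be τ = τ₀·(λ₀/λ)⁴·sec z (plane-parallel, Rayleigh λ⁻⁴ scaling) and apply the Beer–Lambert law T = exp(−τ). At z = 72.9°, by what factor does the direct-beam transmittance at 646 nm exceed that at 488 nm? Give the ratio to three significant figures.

1.39

Airmass: sec 72.9° = 3.4009.
τ(646 nm) = 0.0826 × (560/646)⁴ × 3.4009 = 0.0826 × 0.5647 × 3.4009 = 0.1586.
τ(488 nm) = 0.0826 × (560/488)⁴ × 3.4009 = 0.0826 × 1.7341 × 3.4009 = 0.4871.
T(646)/T(488) = exp(τ_B − τ_A) = exp(0.3285) = 1.3889.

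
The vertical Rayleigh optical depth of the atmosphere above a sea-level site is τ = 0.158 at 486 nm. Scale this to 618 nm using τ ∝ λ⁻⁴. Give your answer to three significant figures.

τ(618 nm) = τ(486 nm) × (486/618)⁴ = 0.158 × (0.7864)⁴ = 0.158 × 0.3825 = 0.0604.

0.0604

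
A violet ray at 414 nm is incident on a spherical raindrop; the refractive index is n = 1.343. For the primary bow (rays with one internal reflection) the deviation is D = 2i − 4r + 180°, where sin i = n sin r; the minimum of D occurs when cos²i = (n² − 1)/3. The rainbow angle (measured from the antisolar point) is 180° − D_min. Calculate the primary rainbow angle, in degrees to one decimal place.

40.6°

cos²i = (1.80365 − 1)/3 = 0.26788; i = arccos(0.51757) = 58.830°.
sin r = sin 58.830°/1.343 = 0.63711; r = 39.577°.
D_min = 2·58.830° − 4·39.577° + 180° = 139.354°.
Rainbow angle = 180° − D_min = 40.646°.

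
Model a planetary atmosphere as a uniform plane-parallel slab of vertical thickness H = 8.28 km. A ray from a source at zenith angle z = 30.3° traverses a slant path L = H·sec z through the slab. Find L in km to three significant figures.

sec z = 1/cos 30.3° = 1.1582.
L = 8.28 × 1.1582 = 9.590 km.

9.59 km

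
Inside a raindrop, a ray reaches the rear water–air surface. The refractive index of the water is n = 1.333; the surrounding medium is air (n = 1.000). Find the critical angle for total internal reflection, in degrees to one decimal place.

sin θ_c = n_air / n = 1.000 / 1.333 = 0.7502.
θ_c = arcsin(0.7502) = 48.61°.

48.6°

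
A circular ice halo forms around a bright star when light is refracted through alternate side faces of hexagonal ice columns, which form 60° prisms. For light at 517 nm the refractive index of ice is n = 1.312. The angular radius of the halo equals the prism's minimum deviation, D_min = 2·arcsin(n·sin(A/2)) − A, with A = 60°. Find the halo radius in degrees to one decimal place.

n·sin(A/2) = 1.312 × sin 30° = 1.312 × 0.5000 = 0.6560.
D_min = 2·arcsin(0.6560) − 60° = 2 × 40.996° − 60° = 21.991°.

22.0°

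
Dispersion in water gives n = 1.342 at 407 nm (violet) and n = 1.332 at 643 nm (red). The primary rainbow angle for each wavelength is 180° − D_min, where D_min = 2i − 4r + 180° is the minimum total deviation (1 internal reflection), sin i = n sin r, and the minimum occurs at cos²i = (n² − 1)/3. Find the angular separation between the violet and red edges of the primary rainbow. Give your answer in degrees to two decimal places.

At 407 nm (n = 1.342): cos²i = 0.26699 → i = 58.888°, r = 39.641°, D_min = 139.213°, rainbow angle = 40.787°.
At 643 nm (n = 1.332): cos²i = 0.25807 → i = 59.469°, r = 40.290°, D_min = 137.776°, rainbow angle = 42.224°.
Angular width = |40.787° − 42.224°| = 1.437°.

1.44°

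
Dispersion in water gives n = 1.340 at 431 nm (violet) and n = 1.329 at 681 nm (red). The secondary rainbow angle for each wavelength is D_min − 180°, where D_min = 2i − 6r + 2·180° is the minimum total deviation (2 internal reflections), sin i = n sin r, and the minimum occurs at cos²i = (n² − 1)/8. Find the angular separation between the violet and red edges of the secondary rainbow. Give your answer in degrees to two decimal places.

2.87°

At 431 nm (n = 1.340): cos²i = 0.09945 → i = 71.618°, r = 45.088°, D_min = 232.709°, rainbow angle = 52.709°.
At 681 nm (n = 1.329): cos²i = 0.09578 → i = 71.972°, r = 45.685°, D_min = 229.837°, rainbow angle = 49.837°.
Angular width = |52.709° − 49.837°| = 2.872°.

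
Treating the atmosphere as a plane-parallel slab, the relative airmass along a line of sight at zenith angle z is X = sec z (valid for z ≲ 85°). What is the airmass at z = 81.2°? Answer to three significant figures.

X = sec z = 1/cos 81.2° = 1/0.1530 = 6.5366.

6.54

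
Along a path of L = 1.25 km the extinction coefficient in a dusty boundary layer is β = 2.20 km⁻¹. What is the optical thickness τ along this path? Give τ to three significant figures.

τ = β·L = 2.20 × 1.25 = 2.7500.

2.75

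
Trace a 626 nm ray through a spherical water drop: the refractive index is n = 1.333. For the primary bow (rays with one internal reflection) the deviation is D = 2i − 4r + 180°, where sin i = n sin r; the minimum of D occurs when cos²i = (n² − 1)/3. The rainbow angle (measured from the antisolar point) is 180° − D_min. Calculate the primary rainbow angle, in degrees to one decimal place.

42.1°

cos²i = (1.77689 − 1)/3 = 0.25896; i = arccos(0.50888) = 59.410°.
sin r = sin 59.410°/1.333 = 0.64579; r = 40.225°.
D_min = 2·59.410° − 4·40.225° + 180° = 137.922°.
Rainbow angle = 180° − D_min = 42.078°.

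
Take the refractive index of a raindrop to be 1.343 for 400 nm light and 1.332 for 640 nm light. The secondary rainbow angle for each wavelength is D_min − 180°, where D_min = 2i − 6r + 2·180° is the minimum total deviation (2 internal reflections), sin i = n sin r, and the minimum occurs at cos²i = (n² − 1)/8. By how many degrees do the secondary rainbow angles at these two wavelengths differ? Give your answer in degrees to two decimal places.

At 400 nm (n = 1.343): cos²i = 0.10046 → i = 71.522°, r = 44.928°, D_min = 233.478°, rainbow angle = 53.478°.
At 640 nm (n = 1.332): cos²i = 0.09678 → i = 71.875°, r = 45.520°, D_min = 230.628°, rainbow angle = 50.628°.
Angular width = |53.478° − 50.628°| = 2.849°.

2.85°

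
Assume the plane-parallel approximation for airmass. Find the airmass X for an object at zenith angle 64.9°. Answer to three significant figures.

X = sec z = 1/cos 64.9° = 1/0.4242 = 2.3574.

2.36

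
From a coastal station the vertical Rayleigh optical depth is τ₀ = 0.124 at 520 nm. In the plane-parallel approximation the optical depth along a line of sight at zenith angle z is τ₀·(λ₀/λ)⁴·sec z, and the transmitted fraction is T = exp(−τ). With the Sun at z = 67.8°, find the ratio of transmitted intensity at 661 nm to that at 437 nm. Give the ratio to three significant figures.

1.70

Airmass: sec 67.8° = 2.6466.
τ(661 nm) = 0.124 × (520/661)⁴ × 2.6466 = 0.124 × 0.3830 × 2.6466 = 0.1257.
τ(437 nm) = 0.124 × (520/437)⁴ × 2.6466 = 0.124 × 2.0049 × 2.6466 = 0.6580.
T(661)/T(437) = exp(τ_B − τ_A) = exp(0.5323) = 1.7028.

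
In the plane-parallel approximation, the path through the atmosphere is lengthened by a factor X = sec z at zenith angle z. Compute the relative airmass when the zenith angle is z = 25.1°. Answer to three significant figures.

X = sec z = 1/cos 25.1° = 1/0.9056 = 1.1043.

1.10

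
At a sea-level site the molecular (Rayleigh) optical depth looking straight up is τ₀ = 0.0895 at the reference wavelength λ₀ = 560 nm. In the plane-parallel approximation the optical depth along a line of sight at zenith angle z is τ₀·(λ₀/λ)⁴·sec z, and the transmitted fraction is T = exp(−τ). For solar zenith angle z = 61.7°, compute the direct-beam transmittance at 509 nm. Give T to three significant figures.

0.758

sec 61.7° = 2.1093.
τ = 0.0895 × (560/509)⁴ × 2.1093 = 0.0895 × 1.4651 × 2.1093 = 0.2766.
T = exp(−0.2766) = 0.7584.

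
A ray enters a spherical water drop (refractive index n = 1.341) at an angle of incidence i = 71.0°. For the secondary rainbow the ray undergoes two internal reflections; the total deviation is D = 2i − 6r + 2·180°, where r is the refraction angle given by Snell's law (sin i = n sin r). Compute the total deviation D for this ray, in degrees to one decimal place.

233.0°

sin r = sin 71.0° / 1.341 = 0.9455/1.341 = 0.7051; r = 44.84°.
D = 2·71.0° − 6·44.84° + 2·180° = 142.00° − 269.02° + 360° = 232.98°.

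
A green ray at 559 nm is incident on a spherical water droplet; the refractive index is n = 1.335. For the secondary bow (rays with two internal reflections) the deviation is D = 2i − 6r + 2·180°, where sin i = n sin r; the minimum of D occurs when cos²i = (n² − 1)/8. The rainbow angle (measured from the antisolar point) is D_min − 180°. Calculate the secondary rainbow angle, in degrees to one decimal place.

cos²i = (1.78222 − 1)/8 = 0.09778; i = arccos(0.31269) = 71.778°.
sin r = sin 71.778°/1.335 = 0.71150; r = 45.357°.
D_min = 2·71.778° − 6·45.357° + 360° = 231.414°.
Rainbow angle = D_min − 180° = 51.414°.

51.4°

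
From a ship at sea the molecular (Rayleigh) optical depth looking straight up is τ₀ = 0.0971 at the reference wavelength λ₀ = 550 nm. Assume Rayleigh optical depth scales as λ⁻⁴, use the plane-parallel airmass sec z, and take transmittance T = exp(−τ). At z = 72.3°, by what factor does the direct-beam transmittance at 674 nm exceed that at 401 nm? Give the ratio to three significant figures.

Airmass: sec 72.3° = 3.2891.
τ(674 nm) = 0.0971 × (550/674)⁴ × 3.2891 = 0.0971 × 0.4434 × 3.2891 = 0.1416.
τ(401 nm) = 0.0971 × (550/401)⁴ × 3.2891 = 0.0971 × 3.5389 × 3.2891 = 1.1302.
T(674)/T(401) = exp(τ_B − τ_A) = exp(0.9886) = 2.6875.

2.69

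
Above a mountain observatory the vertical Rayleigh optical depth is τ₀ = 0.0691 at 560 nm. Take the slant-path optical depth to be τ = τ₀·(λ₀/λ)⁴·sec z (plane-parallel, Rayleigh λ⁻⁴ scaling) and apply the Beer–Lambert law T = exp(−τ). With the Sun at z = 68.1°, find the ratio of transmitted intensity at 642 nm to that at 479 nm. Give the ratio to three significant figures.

Airmass: sec 68.1° = 2.6811.
τ(642 nm) = 0.0691 × (560/642)⁴ × 2.6811 = 0.0691 × 0.5789 × 2.6811 = 0.1072.
τ(479 nm) = 0.0691 × (560/479)⁴ × 2.6811 = 0.0691 × 1.8681 × 2.6811 = 0.3461.
T(642)/T(479) = exp(τ_B − τ_A) = exp(0.2388) = 1.2698.

1.27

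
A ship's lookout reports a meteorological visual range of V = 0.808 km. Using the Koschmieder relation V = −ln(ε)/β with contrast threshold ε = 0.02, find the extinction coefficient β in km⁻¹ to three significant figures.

4.84 km⁻¹

β = −ln(0.02) / V = 3.912 / 0.808 = 4.8416 km⁻¹.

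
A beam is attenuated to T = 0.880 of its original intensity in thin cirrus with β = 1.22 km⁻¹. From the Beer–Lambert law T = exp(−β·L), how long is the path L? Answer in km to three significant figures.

0.105 km

Beer–Lambert: T = exp(−βL) ⇒ L = −ln(T)/β = −ln(0.880)/1.22 = 0.1278/1.22 = 0.1048 km.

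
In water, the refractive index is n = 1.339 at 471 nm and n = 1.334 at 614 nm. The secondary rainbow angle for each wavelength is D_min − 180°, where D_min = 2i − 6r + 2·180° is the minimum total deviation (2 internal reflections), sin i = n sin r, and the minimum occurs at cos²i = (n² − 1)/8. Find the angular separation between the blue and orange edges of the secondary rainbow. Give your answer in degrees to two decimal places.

1.30°

At 471 nm (n = 1.339): cos²i = 0.09912 → i = 71.650°, r = 45.141°, D_min = 232.451°, rainbow angle = 52.451°.
At 614 nm (n = 1.334): cos²i = 0.09744 → i = 71.810°, r = 45.411°, D_min = 231.153°, rainbow angle = 51.153°.
Angular width = |52.451° − 51.153°| = 1.299°.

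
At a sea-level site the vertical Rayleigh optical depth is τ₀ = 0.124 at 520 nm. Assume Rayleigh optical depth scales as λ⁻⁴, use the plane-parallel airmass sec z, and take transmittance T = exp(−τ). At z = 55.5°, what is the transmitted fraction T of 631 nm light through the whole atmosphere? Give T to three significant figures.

0.904

sec 55.5° = 1.7655.
τ = 0.124 × (520/631)⁴ × 1.7655 = 0.124 × 0.4612 × 1.7655 = 0.1010.
T = exp(−0.1010) = 0.9040.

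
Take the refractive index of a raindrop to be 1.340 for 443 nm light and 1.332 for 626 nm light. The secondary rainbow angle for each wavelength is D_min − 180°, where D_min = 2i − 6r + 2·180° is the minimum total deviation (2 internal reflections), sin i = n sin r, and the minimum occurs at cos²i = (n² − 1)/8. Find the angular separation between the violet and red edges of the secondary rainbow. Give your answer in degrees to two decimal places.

At 443 nm (n = 1.340): cos²i = 0.09945 → i = 71.618°, r = 45.088°, D_min = 232.709°, rainbow angle = 52.709°.
At 626 nm (n = 1.332): cos²i = 0.09678 → i = 71.875°, r = 45.520°, D_min = 230.628°, rainbow angle = 50.628°.
Angular width = |52.709° − 50.628°| = 2.080°.

2.08°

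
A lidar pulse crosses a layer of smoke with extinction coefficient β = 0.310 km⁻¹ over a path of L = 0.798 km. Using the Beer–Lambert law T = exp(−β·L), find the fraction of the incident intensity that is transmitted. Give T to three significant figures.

τ = β·L = 0.310 × 0.798 = 0.2474.
T = exp(−0.2474) = 0.7808.

0.781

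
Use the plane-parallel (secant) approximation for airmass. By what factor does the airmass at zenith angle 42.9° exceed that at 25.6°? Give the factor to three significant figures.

1.23

X(42.9°)/X(25.6°) = sec 42.9° / sec 25.6° = cos 25.6° / cos 42.9° = 0.9018/0.7325 = 1.2311.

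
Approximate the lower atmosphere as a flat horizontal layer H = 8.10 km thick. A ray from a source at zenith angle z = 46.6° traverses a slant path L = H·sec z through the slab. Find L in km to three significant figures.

11.8 km

sec z = 1/cos 46.6° = 1.4554.
L = 8.10 × 1.4554 = 11.789 km.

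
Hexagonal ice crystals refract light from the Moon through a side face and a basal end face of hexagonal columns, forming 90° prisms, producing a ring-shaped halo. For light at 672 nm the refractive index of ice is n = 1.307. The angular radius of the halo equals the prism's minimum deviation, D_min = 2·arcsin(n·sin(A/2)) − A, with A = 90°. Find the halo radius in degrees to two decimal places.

45.09°

n·sin(A/2) = 1.307 × sin 45° = 1.307 × 0.7071 = 0.9242.
D_min = 2·arcsin(0.9242) − 90° = 2 × 67.546° − 90° = 45.093°.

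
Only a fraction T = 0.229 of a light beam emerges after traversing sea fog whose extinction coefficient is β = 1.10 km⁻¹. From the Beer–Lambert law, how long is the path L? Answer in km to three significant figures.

1.34 km

Beer–Lambert: T = exp(−βL) ⇒ L = −ln(T)/β = −ln(0.229)/1.10 = 1.4740/1.10 = 1.34 km.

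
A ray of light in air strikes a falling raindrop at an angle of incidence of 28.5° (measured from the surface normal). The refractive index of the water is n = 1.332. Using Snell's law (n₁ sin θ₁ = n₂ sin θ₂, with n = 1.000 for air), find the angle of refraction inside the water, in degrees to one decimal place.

21.0°

Snell: sin θ_r = sin θ_i / n = sin 28.5° / 1.332 = 0.4772 / 1.332 = 0.3582.
θ_r = arcsin(0.3582) = 20.99°.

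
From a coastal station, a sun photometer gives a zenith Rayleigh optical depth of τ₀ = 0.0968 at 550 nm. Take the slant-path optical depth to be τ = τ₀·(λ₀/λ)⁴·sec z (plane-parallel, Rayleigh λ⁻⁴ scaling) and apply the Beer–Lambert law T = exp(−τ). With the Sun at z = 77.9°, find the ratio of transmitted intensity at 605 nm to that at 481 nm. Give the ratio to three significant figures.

Airmass: sec 77.9° = 4.7706.
τ(605 nm) = 0.0968 × (550/605)⁴ × 4.7706 = 0.0968 × 0.6830 × 4.7706 = 0.3154.
τ(481 nm) = 0.0968 × (550/481)⁴ × 4.7706 = 0.0968 × 1.7095 × 4.7706 = 0.7894.
T(605)/T(481) = exp(τ_B − τ_A) = exp(0.4740) = 1.6064.

1.61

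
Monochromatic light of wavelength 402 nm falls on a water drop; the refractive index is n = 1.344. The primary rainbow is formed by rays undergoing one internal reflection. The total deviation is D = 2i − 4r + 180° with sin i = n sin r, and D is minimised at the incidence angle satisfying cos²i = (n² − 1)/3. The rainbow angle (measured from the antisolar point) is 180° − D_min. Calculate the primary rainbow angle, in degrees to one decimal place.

40.5°

cos²i = (1.80634 − 1)/3 = 0.26878; i = arccos(0.51844) = 58.772°.
sin r = sin 58.772°/1.344 = 0.63625; r = 39.512°.
D_min = 2·58.772° − 4·39.512° + 180° = 139.495°.
Rainbow angle = 180° − D_min = 40.505°.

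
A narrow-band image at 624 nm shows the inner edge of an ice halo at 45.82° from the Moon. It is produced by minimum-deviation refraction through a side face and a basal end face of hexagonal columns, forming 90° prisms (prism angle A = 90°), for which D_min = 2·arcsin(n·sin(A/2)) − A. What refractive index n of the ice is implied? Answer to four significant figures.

Rearranging: n = sin((D_min + A)/2) / sin(A/2).
(D_min + A)/2 = (45.82° + 90°)/2 = 67.910°.
n = sin 67.910° / sin 45° = 0.9266 / 0.7071 = 1.3104.

1.310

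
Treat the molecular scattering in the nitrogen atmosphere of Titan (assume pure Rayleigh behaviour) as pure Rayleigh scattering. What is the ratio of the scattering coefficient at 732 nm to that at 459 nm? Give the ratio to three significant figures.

0.155

Rayleigh scattering ∝ λ⁻⁴, so the ratio of coefficients is the inverse fourth power of the wavelength ratio.
σ(732)/σ(459) = (459/732)⁴ = (0.6270)⁴ = 0.1546.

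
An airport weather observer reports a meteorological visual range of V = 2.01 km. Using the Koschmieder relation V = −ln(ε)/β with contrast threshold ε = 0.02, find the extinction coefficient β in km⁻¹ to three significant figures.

1.95 km⁻¹

β = −ln(0.02) / V = 3.912 / 2.01 = 1.9463 km⁻¹.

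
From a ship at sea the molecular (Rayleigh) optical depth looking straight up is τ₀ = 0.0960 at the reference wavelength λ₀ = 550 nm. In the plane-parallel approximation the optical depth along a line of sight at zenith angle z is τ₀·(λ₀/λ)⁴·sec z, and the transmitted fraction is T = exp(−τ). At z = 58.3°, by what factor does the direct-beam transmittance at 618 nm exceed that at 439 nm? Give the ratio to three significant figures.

1.40

Airmass: sec 58.3° = 1.9031.
τ(618 nm) = 0.0960 × (550/618)⁴ × 1.9031 = 0.0960 × 0.6273 × 1.9031 = 0.1146.
τ(439 nm) = 0.0960 × (550/439)⁴ × 1.9031 = 0.0960 × 2.4637 × 1.9031 = 0.4501.
T(618)/T(439) = exp(τ_B − τ_A) = exp(0.3355) = 1.3986.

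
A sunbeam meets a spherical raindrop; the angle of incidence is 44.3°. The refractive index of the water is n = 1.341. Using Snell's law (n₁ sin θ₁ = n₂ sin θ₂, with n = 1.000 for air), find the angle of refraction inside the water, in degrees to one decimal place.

Snell: sin θ_r = sin θ_i / n = sin 44.3° / 1.341 = 0.6984 / 1.341 = 0.5208.
θ_r = arcsin(0.5208) = 31.39°.

31.4°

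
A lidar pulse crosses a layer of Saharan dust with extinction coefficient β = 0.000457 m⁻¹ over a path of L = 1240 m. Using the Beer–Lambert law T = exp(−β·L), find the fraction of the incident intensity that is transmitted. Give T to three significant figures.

τ = β·L = 0.000457 × 1240 = 0.5667.
T = exp(−0.5667) = 0.5674.

0.567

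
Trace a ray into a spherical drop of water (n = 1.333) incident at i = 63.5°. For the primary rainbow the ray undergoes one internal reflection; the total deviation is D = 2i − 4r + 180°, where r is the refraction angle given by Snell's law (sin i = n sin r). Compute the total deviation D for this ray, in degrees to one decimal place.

sin r = sin 63.5° / 1.333 = 0.8949/1.333 = 0.6714; r = 42.17°.
D = 2·63.5° − 4·42.17° + 180° = 127.00° − 168.69° + 180° = 138.31°.

138.3°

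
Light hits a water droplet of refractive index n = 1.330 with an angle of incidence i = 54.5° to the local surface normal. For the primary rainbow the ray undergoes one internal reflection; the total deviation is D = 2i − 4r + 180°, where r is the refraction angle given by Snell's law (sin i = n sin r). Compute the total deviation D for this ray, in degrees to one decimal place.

138.0°

sin r = sin 54.5° / 1.330 = 0.8141/1.330 = 0.6121; r = 37.74°.
D = 2·54.5° − 4·37.74° + 180° = 109.00° − 150.97° + 180° = 138.03°.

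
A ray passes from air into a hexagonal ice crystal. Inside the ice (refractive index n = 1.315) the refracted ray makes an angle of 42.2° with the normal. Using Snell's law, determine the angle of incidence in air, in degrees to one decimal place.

62.0°

Snell: sin θ_i = n · sin θ_r = 1.315 × sin 42.2° = 1.315 × 0.6717 = 0.8833.
θ_i = arcsin(0.8833) = 62.04°.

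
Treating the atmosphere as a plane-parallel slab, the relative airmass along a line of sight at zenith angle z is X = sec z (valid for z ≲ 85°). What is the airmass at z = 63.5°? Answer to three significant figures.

2.24

X = sec z = 1/cos 63.5° = 1/0.4462 = 2.2412.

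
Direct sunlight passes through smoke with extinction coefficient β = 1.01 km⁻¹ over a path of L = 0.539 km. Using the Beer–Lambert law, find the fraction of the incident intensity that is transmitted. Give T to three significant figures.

0.580

τ = β·L = 1.01 × 0.539 = 0.5444.
T = exp(−0.5444) = 0.5802.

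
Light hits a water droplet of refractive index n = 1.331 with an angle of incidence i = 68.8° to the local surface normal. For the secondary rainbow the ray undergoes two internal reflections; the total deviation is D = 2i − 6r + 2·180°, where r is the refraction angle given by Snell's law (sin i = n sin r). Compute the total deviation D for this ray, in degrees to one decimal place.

230.8°

sin r = sin 68.8° / 1.331 = 0.9323/1.331 = 0.7005; r = 44.46°.
D = 2·68.8° − 6·44.46° + 2·180° = 137.60° − 266.79° + 360° = 230.81°.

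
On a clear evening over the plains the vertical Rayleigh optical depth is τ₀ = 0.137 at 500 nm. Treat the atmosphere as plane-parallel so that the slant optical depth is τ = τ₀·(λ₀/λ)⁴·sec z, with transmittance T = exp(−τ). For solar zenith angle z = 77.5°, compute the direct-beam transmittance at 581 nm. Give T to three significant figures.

sec 77.5° = 4.6202.
τ = 0.137 × (500/581)⁴ × 4.6202 = 0.137 × 0.5485 × 4.6202 = 0.3472.
T = exp(−0.3472) = 0.7067.

0.707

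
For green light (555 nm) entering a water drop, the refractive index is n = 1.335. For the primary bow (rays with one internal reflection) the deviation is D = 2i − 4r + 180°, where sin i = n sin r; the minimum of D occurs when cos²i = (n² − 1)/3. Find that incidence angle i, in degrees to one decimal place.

59.3°

cos²i = (1.335² − 1)/3 = (1.78222 − 1)/3 = 0.26074.
cos i = 0.51063, so i = 59.294°.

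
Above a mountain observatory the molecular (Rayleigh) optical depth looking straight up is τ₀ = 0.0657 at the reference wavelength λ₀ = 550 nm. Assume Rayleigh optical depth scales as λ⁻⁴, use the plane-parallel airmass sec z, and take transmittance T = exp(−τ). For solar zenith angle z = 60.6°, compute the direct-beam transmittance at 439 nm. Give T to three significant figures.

sec 60.6° = 2.0371.
τ = 0.0657 × (550/439)⁴ × 2.0371 = 0.0657 × 2.4637 × 2.0371 = 0.3297.
T = exp(−0.3297) = 0.7191.

0.719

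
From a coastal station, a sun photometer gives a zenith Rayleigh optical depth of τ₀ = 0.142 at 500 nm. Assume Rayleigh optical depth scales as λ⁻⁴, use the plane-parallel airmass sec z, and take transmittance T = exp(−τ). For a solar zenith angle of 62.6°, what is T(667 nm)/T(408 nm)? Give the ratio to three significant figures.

1.82

Airmass: sec 62.6° = 2.1730.
τ(667 nm) = 0.142 × (500/667)⁴ × 2.1730 = 0.142 × 0.3158 × 2.1730 = 0.0974.
τ(408 nm) = 0.142 × (500/408)⁴ × 2.1730 = 0.142 × 2.2555 × 2.1730 = 0.6960.
T(667)/T(408) = exp(τ_B − τ_A) = exp(0.5985) = 1.8194.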